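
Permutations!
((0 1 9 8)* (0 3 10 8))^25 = (0 1 9)(3 10 8)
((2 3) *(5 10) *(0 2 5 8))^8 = ((0 2 3 5 10 8))^8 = (0 3 10)(2 5 8)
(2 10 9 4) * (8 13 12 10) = [0, 1, 8, 3, 2, 5, 6, 7, 13, 4, 9, 11, 10, 12] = (2 8 13 12 10 9 4)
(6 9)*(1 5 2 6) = (1 5 2 6 9) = [0, 5, 6, 3, 4, 2, 9, 7, 8, 1]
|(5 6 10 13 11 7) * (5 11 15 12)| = 6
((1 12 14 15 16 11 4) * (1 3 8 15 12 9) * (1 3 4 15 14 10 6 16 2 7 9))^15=(2 3 12 16)(6 15 9 14)(7 8 10 11)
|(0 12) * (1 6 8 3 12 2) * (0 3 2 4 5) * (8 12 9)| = 21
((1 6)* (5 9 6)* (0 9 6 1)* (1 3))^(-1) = ((0 9 3 1 5 6))^(-1) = (0 6 5 1 3 9)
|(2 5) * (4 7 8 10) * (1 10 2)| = 7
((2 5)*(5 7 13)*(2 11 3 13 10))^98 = ((2 7 10)(3 13 5 11))^98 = (2 10 7)(3 5)(11 13)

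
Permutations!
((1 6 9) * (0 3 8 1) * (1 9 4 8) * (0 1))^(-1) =(0 3)(1 9 8 4 6)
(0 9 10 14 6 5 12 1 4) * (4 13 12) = (0 9 10 14 6 5 4)(1 13 12) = [9, 13, 2, 3, 0, 4, 5, 7, 8, 10, 14, 11, 1, 12, 6]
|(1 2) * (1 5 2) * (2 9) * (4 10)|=|(2 5 9)(4 10)|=6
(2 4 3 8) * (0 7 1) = (0 7 1)(2 4 3 8) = [7, 0, 4, 8, 3, 5, 6, 1, 2]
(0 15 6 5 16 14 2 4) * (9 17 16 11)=(0 15 6 5 11 9 17 16 14 2 4)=[15, 1, 4, 3, 0, 11, 5, 7, 8, 17, 10, 9, 12, 13, 2, 6, 14, 16]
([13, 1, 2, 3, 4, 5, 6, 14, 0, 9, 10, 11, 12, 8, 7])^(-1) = (0 8 13)(7 14)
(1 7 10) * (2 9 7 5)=(1 5 2 9 7 10)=[0, 5, 9, 3, 4, 2, 6, 10, 8, 7, 1]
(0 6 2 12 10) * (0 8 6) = [0, 1, 12, 3, 4, 5, 2, 7, 6, 9, 8, 11, 10] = (2 12 10 8 6)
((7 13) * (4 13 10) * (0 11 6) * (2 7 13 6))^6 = (13)(0 6 4 10 7 2 11)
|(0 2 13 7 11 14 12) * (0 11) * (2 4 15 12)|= |(0 4 15 12 11 14 2 13 7)|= 9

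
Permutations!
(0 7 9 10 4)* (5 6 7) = (0 5 6 7 9 10 4) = [5, 1, 2, 3, 0, 6, 7, 9, 8, 10, 4]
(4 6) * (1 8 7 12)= (1 8 7 12)(4 6)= [0, 8, 2, 3, 6, 5, 4, 12, 7, 9, 10, 11, 1]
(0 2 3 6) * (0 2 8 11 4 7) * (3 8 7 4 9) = (0 7)(2 8 11 9 3 6) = [7, 1, 8, 6, 4, 5, 2, 0, 11, 3, 10, 9]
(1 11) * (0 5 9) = (0 5 9)(1 11) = [5, 11, 2, 3, 4, 9, 6, 7, 8, 0, 10, 1]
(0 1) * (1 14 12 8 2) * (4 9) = (0 14 12 8 2 1)(4 9) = [14, 0, 1, 3, 9, 5, 6, 7, 2, 4, 10, 11, 8, 13, 12]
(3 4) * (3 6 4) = (4 6) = [0, 1, 2, 3, 6, 5, 4]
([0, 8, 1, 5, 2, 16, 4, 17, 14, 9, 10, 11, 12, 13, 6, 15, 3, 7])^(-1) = [0, 2, 4, 16, 6, 3, 14, 17, 1, 9, 10, 11, 12, 13, 8, 15, 5, 7]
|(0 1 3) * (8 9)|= |(0 1 3)(8 9)|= 6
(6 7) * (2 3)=(2 3)(6 7)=[0, 1, 3, 2, 4, 5, 7, 6]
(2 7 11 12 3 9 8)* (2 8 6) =(2 7 11 12 3 9 6) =[0, 1, 7, 9, 4, 5, 2, 11, 8, 6, 10, 12, 3]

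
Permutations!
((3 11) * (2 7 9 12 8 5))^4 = (2 8 9)(5 12 7)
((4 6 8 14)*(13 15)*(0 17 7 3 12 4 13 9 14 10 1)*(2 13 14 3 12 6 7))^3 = ((0 17 2 13 15 9 3 6 8 10 1)(4 7 12))^3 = (0 13 3 10 17 15 6 1 2 9 8)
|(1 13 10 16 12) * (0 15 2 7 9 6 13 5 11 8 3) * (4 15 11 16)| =8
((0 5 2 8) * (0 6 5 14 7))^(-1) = (0 7 14)(2 5 6 8)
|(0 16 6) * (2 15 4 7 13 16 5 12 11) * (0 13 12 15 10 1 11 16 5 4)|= |(0 4 7 12 16 6 13 5 15)(1 11 2 10)|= 36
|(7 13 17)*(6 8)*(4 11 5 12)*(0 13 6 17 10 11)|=|(0 13 10 11 5 12 4)(6 8 17 7)|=28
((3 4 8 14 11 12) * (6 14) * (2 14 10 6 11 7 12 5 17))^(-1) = ((2 14 7 12 3 4 8 11 5 17)(6 10))^(-1) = (2 17 5 11 8 4 3 12 7 14)(6 10)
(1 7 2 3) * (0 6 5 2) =(0 6 5 2 3 1 7) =[6, 7, 3, 1, 4, 2, 5, 0]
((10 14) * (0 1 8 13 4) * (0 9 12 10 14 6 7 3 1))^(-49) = (14)(1 8 13 4 9 12 10 6 7 3)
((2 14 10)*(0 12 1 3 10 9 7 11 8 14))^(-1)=(0 2 10 3 1 12)(7 9 14 8 11)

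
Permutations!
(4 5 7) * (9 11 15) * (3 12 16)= (3 12 16)(4 5 7)(9 11 15)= [0, 1, 2, 12, 5, 7, 6, 4, 8, 11, 10, 15, 16, 13, 14, 9, 3]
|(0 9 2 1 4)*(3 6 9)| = 7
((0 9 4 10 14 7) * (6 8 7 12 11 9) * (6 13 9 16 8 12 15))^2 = (0 9 10 15 12 16 7 13 4 14 6 11 8)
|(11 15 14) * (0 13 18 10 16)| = 15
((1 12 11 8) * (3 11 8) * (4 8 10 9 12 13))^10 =((1 13 4 8)(3 11)(9 12 10))^10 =(1 4)(8 13)(9 12 10)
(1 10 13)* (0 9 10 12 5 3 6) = (0 9 10 13 1 12 5 3 6) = [9, 12, 2, 6, 4, 3, 0, 7, 8, 10, 13, 11, 5, 1]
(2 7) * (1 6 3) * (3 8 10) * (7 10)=(1 6 8 7 2 10 3)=[0, 6, 10, 1, 4, 5, 8, 2, 7, 9, 3]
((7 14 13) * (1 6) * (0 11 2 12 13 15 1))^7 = (0 15 13 11 1 7 2 6 14 12)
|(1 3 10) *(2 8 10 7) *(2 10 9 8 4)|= 4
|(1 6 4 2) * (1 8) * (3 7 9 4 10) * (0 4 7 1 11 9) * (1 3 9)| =10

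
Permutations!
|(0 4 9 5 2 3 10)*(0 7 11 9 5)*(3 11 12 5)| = 10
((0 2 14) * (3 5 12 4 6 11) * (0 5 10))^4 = (0 12 3 14 6)(2 4 10 5 11)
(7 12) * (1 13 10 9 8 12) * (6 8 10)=(1 13 6 8 12 7)(9 10)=[0, 13, 2, 3, 4, 5, 8, 1, 12, 10, 9, 11, 7, 6]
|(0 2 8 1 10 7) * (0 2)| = |(1 10 7 2 8)| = 5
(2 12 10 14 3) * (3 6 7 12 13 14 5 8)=(2 13 14 6 7 12 10 5 8 3)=[0, 1, 13, 2, 4, 8, 7, 12, 3, 9, 5, 11, 10, 14, 6]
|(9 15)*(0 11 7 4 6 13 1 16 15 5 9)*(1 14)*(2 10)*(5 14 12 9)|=|(0 11 7 4 6 13 12 9 14 1 16 15)(2 10)|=12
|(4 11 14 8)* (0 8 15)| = 6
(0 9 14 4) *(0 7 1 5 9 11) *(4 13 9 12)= (0 11)(1 5 12 4 7)(9 14 13)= [11, 5, 2, 3, 7, 12, 6, 1, 8, 14, 10, 0, 4, 9, 13]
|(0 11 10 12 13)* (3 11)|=|(0 3 11 10 12 13)|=6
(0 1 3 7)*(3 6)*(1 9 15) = [9, 6, 2, 7, 4, 5, 3, 0, 8, 15, 10, 11, 12, 13, 14, 1] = (0 9 15 1 6 3 7)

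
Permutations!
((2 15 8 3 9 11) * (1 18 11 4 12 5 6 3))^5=((1 18 11 2 15 8)(3 9 4 12 5 6))^5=(1 8 15 2 11 18)(3 6 5 12 4 9)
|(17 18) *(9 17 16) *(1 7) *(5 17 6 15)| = |(1 7)(5 17 18 16 9 6 15)| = 14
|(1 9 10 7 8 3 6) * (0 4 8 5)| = 10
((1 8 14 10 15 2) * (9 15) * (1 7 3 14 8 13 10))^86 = (1 2 13 7 10 3 9 14 15)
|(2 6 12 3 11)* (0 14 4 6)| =8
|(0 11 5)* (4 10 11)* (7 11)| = |(0 4 10 7 11 5)| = 6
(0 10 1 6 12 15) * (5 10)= [5, 6, 2, 3, 4, 10, 12, 7, 8, 9, 1, 11, 15, 13, 14, 0]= (0 5 10 1 6 12 15)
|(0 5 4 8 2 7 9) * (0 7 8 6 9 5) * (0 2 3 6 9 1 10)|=|(0 2 8 3 6 1 10)(4 9 7 5)|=28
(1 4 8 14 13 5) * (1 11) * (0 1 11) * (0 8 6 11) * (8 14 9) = [1, 4, 2, 3, 6, 14, 11, 7, 9, 8, 10, 0, 12, 5, 13] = (0 1 4 6 11)(5 14 13)(8 9)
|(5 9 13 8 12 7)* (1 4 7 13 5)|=6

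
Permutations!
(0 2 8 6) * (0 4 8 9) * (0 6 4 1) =(0 2 9 6 1)(4 8) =[2, 0, 9, 3, 8, 5, 1, 7, 4, 6]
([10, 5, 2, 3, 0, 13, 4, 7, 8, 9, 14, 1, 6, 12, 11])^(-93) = [12, 10, 2, 3, 13, 14, 5, 7, 8, 9, 6, 0, 1, 11, 4]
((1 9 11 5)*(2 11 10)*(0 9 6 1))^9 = ((0 9 10 2 11 5)(1 6))^9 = (0 2)(1 6)(5 10)(9 11)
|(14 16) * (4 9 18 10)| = 4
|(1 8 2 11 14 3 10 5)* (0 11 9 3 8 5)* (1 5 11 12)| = 10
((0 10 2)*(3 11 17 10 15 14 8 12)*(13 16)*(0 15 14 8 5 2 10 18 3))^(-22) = (0 12 8 15 2 5 14)(3 17)(11 18)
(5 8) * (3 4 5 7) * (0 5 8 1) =[5, 0, 2, 4, 8, 1, 6, 3, 7] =(0 5 1)(3 4 8 7)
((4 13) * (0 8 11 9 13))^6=((0 8 11 9 13 4))^6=(13)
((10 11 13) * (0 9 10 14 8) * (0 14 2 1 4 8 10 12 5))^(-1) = ((0 9 12 5)(1 4 8 14 10 11 13 2))^(-1) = (0 5 12 9)(1 2 13 11 10 14 8 4)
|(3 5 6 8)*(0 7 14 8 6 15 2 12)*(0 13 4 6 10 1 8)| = |(0 7 14)(1 8 3 5 15 2 12 13 4 6 10)| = 33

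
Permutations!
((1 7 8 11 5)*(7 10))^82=((1 10 7 8 11 5))^82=(1 11 7)(5 8 10)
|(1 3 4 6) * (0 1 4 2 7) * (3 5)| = |(0 1 5 3 2 7)(4 6)| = 6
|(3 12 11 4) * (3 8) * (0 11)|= |(0 11 4 8 3 12)|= 6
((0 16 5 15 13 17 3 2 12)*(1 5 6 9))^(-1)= (0 12 2 3 17 13 15 5 1 9 6 16)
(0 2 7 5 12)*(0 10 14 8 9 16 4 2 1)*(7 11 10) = (0 1)(2 11 10 14 8 9 16 4)(5 12 7) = [1, 0, 11, 3, 2, 12, 6, 5, 9, 16, 14, 10, 7, 13, 8, 15, 4]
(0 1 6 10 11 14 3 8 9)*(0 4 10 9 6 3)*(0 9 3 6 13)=[1, 6, 2, 8, 10, 5, 3, 7, 13, 4, 11, 14, 12, 0, 9]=(0 1 6 3 8 13)(4 10 11 14 9)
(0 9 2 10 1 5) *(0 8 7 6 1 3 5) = (0 9 2 10 3 5 8 7 6 1) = [9, 0, 10, 5, 4, 8, 1, 6, 7, 2, 3]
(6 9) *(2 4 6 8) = (2 4 6 9 8) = [0, 1, 4, 3, 6, 5, 9, 7, 2, 8]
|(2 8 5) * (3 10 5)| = |(2 8 3 10 5)| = 5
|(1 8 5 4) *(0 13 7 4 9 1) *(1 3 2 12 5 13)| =|(0 1 8 13 7 4)(2 12 5 9 3)| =30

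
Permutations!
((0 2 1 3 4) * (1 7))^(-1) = (0 4 3 1 7 2) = ((0 2 7 1 3 4))^(-1)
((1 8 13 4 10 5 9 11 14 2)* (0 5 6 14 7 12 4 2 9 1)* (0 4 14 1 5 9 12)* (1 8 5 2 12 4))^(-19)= (0 9 11 7)(1 2 5)(4 6 13 14 10 8 12)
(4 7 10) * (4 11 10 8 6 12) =[0, 1, 2, 3, 7, 5, 12, 8, 6, 9, 11, 10, 4] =(4 7 8 6 12)(10 11)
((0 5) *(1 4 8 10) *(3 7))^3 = (0 5)(1 10 8 4)(3 7)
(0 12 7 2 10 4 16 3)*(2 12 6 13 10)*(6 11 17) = [11, 1, 2, 0, 16, 5, 13, 12, 8, 9, 4, 17, 7, 10, 14, 15, 3, 6] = (0 11 17 6 13 10 4 16 3)(7 12)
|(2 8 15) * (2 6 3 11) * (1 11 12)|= |(1 11 2 8 15 6 3 12)|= 8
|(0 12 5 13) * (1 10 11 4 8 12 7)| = 10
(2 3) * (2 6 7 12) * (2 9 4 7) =(2 3 6)(4 7 12 9) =[0, 1, 3, 6, 7, 5, 2, 12, 8, 4, 10, 11, 9]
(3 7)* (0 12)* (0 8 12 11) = (0 11)(3 7)(8 12) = [11, 1, 2, 7, 4, 5, 6, 3, 12, 9, 10, 0, 8]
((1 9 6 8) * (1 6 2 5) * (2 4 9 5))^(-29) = ((1 5)(4 9)(6 8))^(-29) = (1 5)(4 9)(6 8)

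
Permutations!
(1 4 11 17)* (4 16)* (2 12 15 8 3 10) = (1 16 4 11 17)(2 12 15 8 3 10) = [0, 16, 12, 10, 11, 5, 6, 7, 3, 9, 2, 17, 15, 13, 14, 8, 4, 1]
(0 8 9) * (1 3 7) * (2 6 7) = (0 8 9)(1 3 2 6 7) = [8, 3, 6, 2, 4, 5, 7, 1, 9, 0]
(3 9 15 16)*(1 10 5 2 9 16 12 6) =(1 10 5 2 9 15 12 6)(3 16) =[0, 10, 9, 16, 4, 2, 1, 7, 8, 15, 5, 11, 6, 13, 14, 12, 3]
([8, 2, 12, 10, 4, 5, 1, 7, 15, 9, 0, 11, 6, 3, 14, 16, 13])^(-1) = (0 10 3 13 16 15 8)(1 6 12 2)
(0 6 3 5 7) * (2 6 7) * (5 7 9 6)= [9, 1, 5, 7, 4, 2, 3, 0, 8, 6]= (0 9 6 3 7)(2 5)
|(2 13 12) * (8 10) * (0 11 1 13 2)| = 10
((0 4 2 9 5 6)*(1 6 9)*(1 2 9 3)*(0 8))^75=((0 4 9 5 3 1 6 8))^75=(0 5 6 4 3 8 9 1)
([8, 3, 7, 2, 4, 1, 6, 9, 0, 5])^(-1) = [8, 5, 3, 1, 4, 9, 6, 2, 0, 7]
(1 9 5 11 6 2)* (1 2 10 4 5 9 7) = (1 7)(4 5 11 6 10) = [0, 7, 2, 3, 5, 11, 10, 1, 8, 9, 4, 6]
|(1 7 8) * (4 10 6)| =|(1 7 8)(4 10 6)| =3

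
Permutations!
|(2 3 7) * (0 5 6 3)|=6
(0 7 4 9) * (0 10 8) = (0 7 4 9 10 8) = [7, 1, 2, 3, 9, 5, 6, 4, 0, 10, 8]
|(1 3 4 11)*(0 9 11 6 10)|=|(0 9 11 1 3 4 6 10)|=8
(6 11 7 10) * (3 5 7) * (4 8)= [0, 1, 2, 5, 8, 7, 11, 10, 4, 9, 6, 3]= (3 5 7 10 6 11)(4 8)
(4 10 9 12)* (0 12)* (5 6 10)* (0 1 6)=(0 12 4 5)(1 6 10 9)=[12, 6, 2, 3, 5, 0, 10, 7, 8, 1, 9, 11, 4]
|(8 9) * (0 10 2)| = 6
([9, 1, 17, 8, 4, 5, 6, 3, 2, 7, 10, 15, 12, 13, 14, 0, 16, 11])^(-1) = [15, 1, 8, 7, 4, 5, 6, 9, 3, 0, 10, 17, 12, 13, 14, 11, 16, 2]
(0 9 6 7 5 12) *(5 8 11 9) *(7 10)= (0 5 12)(6 10 7 8 11 9)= [5, 1, 2, 3, 4, 12, 10, 8, 11, 6, 7, 9, 0]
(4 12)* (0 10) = [10, 1, 2, 3, 12, 5, 6, 7, 8, 9, 0, 11, 4] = (0 10)(4 12)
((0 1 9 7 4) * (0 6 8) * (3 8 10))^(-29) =(0 3 6 7 1 8 10 4 9)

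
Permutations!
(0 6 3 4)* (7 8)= (0 6 3 4)(7 8)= [6, 1, 2, 4, 0, 5, 3, 8, 7]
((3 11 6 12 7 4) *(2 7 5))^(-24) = ((2 7 4 3 11 6 12 5))^(-24) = (12)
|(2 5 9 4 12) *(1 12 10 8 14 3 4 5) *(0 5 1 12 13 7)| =30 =|(0 5 9 1 13 7)(2 12)(3 4 10 8 14)|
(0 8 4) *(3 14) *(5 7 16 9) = (0 8 4)(3 14)(5 7 16 9) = [8, 1, 2, 14, 0, 7, 6, 16, 4, 5, 10, 11, 12, 13, 3, 15, 9]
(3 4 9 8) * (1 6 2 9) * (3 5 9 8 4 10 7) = (1 6 2 8 5 9 4)(3 10 7) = [0, 6, 8, 10, 1, 9, 2, 3, 5, 4, 7]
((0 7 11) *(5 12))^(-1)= (0 11 7)(5 12)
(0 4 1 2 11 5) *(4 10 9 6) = (0 10 9 6 4 1 2 11 5) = [10, 2, 11, 3, 1, 0, 4, 7, 8, 6, 9, 5]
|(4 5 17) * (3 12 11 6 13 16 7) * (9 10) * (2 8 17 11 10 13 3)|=|(2 8 17 4 5 11 6 3 12 10 9 13 16 7)|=14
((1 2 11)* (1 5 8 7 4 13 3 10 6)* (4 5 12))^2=(1 11 4 3 6 2 12 13 10)(5 7 8)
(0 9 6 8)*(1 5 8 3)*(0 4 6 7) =[9, 5, 2, 1, 6, 8, 3, 0, 4, 7] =(0 9 7)(1 5 8 4 6 3)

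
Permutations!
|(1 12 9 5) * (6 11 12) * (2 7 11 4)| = 9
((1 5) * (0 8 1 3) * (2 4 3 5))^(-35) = ((0 8 1 2 4 3))^(-35) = (0 8 1 2 4 3)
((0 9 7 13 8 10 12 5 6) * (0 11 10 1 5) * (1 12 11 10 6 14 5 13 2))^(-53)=(0 2 8 9 1 12 7 13)(5 14)(6 10 11)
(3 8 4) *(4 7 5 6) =(3 8 7 5 6 4) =[0, 1, 2, 8, 3, 6, 4, 5, 7]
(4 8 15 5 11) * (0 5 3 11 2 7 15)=(0 5 2 7 15 3 11 4 8)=[5, 1, 7, 11, 8, 2, 6, 15, 0, 9, 10, 4, 12, 13, 14, 3]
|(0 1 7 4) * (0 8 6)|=|(0 1 7 4 8 6)|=6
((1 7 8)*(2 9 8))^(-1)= (1 8 9 2 7)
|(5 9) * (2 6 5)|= 4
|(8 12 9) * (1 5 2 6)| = |(1 5 2 6)(8 12 9)| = 12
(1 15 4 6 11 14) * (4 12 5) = (1 15 12 5 4 6 11 14) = [0, 15, 2, 3, 6, 4, 11, 7, 8, 9, 10, 14, 5, 13, 1, 12]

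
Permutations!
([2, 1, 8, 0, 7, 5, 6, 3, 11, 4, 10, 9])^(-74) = (0 7 9 8)(2 3 4 11)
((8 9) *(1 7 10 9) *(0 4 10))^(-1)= ((0 4 10 9 8 1 7))^(-1)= (0 7 1 8 9 10 4)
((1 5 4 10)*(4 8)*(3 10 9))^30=(1 8 9 10 5 4 3)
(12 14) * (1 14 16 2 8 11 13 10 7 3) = (1 14 12 16 2 8 11 13 10 7 3) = [0, 14, 8, 1, 4, 5, 6, 3, 11, 9, 7, 13, 16, 10, 12, 15, 2]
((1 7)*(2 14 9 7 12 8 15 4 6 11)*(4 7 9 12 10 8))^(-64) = (1 10 8 15 7)(2 12 6)(4 11 14)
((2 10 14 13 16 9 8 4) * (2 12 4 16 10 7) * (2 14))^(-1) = (2 10 13 14 7)(4 12)(8 9 16)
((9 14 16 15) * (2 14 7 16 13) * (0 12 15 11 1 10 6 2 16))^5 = (1 13 6 11 14 10 16 2)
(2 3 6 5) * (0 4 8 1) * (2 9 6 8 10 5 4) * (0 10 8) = (0 2 3)(1 10 5 9 6 4 8) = [2, 10, 3, 0, 8, 9, 4, 7, 1, 6, 5]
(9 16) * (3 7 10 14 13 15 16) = (3 7 10 14 13 15 16 9) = [0, 1, 2, 7, 4, 5, 6, 10, 8, 3, 14, 11, 12, 15, 13, 16, 9]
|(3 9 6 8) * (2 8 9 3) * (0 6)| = 6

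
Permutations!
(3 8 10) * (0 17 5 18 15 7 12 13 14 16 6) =(0 17 5 18 15 7 12 13 14 16 6)(3 8 10) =[17, 1, 2, 8, 4, 18, 0, 12, 10, 9, 3, 11, 13, 14, 16, 7, 6, 5, 15]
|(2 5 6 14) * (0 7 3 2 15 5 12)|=20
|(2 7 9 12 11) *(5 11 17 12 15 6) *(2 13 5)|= 30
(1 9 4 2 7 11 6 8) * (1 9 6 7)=(1 6 8 9 4 2)(7 11)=[0, 6, 1, 3, 2, 5, 8, 11, 9, 4, 10, 7]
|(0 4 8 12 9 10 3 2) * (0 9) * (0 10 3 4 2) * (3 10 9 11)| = |(0 2 11 3)(4 8 12 9 10)| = 20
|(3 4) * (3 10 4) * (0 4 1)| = |(0 4 10 1)| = 4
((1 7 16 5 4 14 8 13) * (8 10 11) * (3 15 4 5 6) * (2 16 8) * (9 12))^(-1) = (1 13 8 7)(2 11 10 14 4 15 3 6 16)(9 12)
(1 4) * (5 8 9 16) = [0, 4, 2, 3, 1, 8, 6, 7, 9, 16, 10, 11, 12, 13, 14, 15, 5] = (1 4)(5 8 9 16)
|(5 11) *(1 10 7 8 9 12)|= 6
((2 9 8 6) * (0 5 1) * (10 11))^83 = (0 1 5)(2 6 8 9)(10 11)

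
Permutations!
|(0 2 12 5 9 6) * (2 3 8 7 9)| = 6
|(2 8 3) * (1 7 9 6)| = 12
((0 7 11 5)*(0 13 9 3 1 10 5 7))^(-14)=((1 10 5 13 9 3)(7 11))^(-14)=(1 9 5)(3 13 10)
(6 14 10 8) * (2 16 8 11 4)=(2 16 8 6 14 10 11 4)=[0, 1, 16, 3, 2, 5, 14, 7, 6, 9, 11, 4, 12, 13, 10, 15, 8]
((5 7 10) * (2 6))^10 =(5 7 10)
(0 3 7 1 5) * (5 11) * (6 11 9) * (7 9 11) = (0 3 9 6 7 1 11 5) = [3, 11, 2, 9, 4, 0, 7, 1, 8, 6, 10, 5]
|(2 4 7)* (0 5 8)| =3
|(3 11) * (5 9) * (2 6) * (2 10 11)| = |(2 6 10 11 3)(5 9)| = 10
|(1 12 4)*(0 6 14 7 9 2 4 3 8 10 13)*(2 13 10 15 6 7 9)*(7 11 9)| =20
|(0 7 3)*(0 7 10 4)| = |(0 10 4)(3 7)| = 6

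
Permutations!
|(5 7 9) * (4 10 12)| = |(4 10 12)(5 7 9)| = 3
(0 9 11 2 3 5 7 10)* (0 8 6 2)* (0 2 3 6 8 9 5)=(0 5 7 10 9 11 2 6 3)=[5, 1, 6, 0, 4, 7, 3, 10, 8, 11, 9, 2]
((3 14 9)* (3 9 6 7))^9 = (3 14 6 7)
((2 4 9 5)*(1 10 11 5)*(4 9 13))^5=(1 9 2 5 11 10)(4 13)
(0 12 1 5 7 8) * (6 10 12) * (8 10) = [6, 5, 2, 3, 4, 7, 8, 10, 0, 9, 12, 11, 1] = (0 6 8)(1 5 7 10 12)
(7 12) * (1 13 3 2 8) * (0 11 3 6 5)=(0 11 3 2 8 1 13 6 5)(7 12)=[11, 13, 8, 2, 4, 0, 5, 12, 1, 9, 10, 3, 7, 6]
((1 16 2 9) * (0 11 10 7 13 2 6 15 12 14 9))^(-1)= (0 2 13 7 10 11)(1 9 14 12 15 6 16)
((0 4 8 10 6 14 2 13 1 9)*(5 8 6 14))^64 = (0 1 2 10 5 4 9 13 14 8 6)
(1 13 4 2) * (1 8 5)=(1 13 4 2 8 5)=[0, 13, 8, 3, 2, 1, 6, 7, 5, 9, 10, 11, 12, 4]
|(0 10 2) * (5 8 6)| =3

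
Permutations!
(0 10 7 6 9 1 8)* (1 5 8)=(0 10 7 6 9 5 8)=[10, 1, 2, 3, 4, 8, 9, 6, 0, 5, 7]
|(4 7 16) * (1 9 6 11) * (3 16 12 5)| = 12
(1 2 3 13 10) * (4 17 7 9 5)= [0, 2, 3, 13, 17, 4, 6, 9, 8, 5, 1, 11, 12, 10, 14, 15, 16, 7]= (1 2 3 13 10)(4 17 7 9 5)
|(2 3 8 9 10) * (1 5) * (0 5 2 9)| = 6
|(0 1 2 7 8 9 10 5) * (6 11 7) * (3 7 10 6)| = 11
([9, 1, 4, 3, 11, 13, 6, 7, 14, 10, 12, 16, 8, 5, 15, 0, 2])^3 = [12, 1, 16, 3, 2, 13, 6, 7, 0, 8, 14, 4, 15, 5, 9, 10, 11]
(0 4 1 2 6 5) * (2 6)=(0 4 1 6 5)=[4, 6, 2, 3, 1, 0, 5]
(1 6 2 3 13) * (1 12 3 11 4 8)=(1 6 2 11 4 8)(3 13 12)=[0, 6, 11, 13, 8, 5, 2, 7, 1, 9, 10, 4, 3, 12]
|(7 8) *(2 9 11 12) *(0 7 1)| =4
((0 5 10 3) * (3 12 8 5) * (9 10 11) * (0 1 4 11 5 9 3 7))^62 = (1 11)(3 4)(8 10)(9 12) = ((0 7)(1 4 11 3)(8 9 10 12))^62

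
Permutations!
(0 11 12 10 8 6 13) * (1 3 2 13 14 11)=(0 1 3 2 13)(6 14 11 12 10 8)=[1, 3, 13, 2, 4, 5, 14, 7, 6, 9, 8, 12, 10, 0, 11]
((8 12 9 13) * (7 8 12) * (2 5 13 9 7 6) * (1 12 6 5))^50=(1 7 5 6)(2 12 8 13)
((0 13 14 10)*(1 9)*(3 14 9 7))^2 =((0 13 9 1 7 3 14 10))^2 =(0 9 7 14)(1 3 10 13)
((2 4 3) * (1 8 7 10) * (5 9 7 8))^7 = (1 9 10 5 7)(2 4 3)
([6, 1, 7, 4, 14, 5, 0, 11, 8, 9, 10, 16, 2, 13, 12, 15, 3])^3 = [6, 1, 16, 12, 2, 5, 0, 3, 8, 9, 10, 4, 11, 13, 7, 15, 14]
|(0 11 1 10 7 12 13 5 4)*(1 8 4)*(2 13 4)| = 11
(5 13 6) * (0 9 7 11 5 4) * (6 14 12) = (0 9 7 11 5 13 14 12 6 4) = [9, 1, 2, 3, 0, 13, 4, 11, 8, 7, 10, 5, 6, 14, 12]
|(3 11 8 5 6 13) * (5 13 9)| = 12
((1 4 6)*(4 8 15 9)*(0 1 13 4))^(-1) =((0 1 8 15 9)(4 6 13))^(-1) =(0 9 15 8 1)(4 13 6)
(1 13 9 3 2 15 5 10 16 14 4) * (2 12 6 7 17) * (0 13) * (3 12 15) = (0 13 9 12 6 7 17 2 3 15 5 10 16 14 4 1) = [13, 0, 3, 15, 1, 10, 7, 17, 8, 12, 16, 11, 6, 9, 4, 5, 14, 2]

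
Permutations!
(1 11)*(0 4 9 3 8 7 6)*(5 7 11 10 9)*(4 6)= (0 6)(1 10 9 3 8 11)(4 5 7)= [6, 10, 2, 8, 5, 7, 0, 4, 11, 3, 9, 1]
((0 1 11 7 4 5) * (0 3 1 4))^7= ((0 4 5 3 1 11 7))^7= (11)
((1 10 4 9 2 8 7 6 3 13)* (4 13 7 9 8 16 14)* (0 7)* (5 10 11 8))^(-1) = ((0 7 6 3)(1 11 8 9 2 16 14 4 5 10 13))^(-1) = (0 3 6 7)(1 13 10 5 4 14 16 2 9 8 11)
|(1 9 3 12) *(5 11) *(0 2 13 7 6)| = |(0 2 13 7 6)(1 9 3 12)(5 11)| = 20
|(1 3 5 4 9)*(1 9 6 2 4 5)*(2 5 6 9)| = 6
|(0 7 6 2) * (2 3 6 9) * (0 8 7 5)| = |(0 5)(2 8 7 9)(3 6)| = 4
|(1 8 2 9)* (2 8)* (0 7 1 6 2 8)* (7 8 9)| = 10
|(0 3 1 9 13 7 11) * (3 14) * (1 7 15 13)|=|(0 14 3 7 11)(1 9)(13 15)|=10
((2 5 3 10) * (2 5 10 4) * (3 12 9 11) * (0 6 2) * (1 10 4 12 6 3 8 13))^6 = (0 13 4 8 2 11 6 9 5 12 10 3 1)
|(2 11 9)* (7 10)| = 6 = |(2 11 9)(7 10)|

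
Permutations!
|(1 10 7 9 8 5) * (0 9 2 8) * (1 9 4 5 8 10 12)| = 12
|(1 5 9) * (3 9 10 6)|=6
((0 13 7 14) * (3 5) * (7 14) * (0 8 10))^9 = ((0 13 14 8 10)(3 5))^9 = (0 10 8 14 13)(3 5)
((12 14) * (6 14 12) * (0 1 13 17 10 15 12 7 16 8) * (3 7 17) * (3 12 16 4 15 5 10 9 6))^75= (0 9 4 1 6 15 13 14 16 12 3 8 17 7)(5 10)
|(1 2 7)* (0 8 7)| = 5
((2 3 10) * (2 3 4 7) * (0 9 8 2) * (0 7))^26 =(10)(0 9 8 2 4) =((0 9 8 2 4)(3 10))^26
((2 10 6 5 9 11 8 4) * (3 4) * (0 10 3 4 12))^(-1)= (0 12 3 2 4 8 11 9 5 6 10)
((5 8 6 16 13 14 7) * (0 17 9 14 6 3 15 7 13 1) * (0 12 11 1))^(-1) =(0 16 6 13 14 9 17)(1 11 12)(3 8 5 7 15)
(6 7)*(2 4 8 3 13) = (2 4 8 3 13)(6 7) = [0, 1, 4, 13, 8, 5, 7, 6, 3, 9, 10, 11, 12, 2]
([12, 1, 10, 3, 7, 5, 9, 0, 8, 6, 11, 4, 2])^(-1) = (0 7 4 11 10 2 12)(6 9)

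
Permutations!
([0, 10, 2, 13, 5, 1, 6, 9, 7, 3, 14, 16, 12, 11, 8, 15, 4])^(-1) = (1 5 4 16 11 13 3 9 7 8 14 10)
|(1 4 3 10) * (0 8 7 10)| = 7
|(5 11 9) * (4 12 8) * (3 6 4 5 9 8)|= 12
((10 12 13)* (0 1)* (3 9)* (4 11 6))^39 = ((0 1)(3 9)(4 11 6)(10 12 13))^39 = (13)(0 1)(3 9)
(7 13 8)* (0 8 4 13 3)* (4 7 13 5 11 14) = [8, 1, 2, 0, 5, 11, 6, 3, 13, 9, 10, 14, 12, 7, 4] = (0 8 13 7 3)(4 5 11 14)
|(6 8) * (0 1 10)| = 6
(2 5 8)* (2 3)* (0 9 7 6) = [9, 1, 5, 2, 4, 8, 0, 6, 3, 7] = (0 9 7 6)(2 5 8 3)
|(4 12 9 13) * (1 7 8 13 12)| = |(1 7 8 13 4)(9 12)| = 10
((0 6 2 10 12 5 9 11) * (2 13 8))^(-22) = ((0 6 13 8 2 10 12 5 9 11))^(-22) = (0 9 12 2 13)(5 10 8 6 11)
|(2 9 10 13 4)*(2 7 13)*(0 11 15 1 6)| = |(0 11 15 1 6)(2 9 10)(4 7 13)| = 15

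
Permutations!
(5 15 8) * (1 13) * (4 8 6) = [0, 13, 2, 3, 8, 15, 4, 7, 5, 9, 10, 11, 12, 1, 14, 6] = (1 13)(4 8 5 15 6)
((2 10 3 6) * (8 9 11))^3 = (11)(2 6 3 10) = ((2 10 3 6)(8 9 11))^3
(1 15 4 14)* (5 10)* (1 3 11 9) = [0, 15, 2, 11, 14, 10, 6, 7, 8, 1, 5, 9, 12, 13, 3, 4] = (1 15 4 14 3 11 9)(5 10)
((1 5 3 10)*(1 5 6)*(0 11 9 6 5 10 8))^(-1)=(0 8 3 5 1 6 9 11)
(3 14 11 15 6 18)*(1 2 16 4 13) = (1 2 16 4 13)(3 14 11 15 6 18) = [0, 2, 16, 14, 13, 5, 18, 7, 8, 9, 10, 15, 12, 1, 11, 6, 4, 17, 3]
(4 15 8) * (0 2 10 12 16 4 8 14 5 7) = [2, 1, 10, 3, 15, 7, 6, 0, 8, 9, 12, 11, 16, 13, 5, 14, 4] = (0 2 10 12 16 4 15 14 5 7)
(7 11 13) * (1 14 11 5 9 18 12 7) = [0, 14, 2, 3, 4, 9, 6, 5, 8, 18, 10, 13, 7, 1, 11, 15, 16, 17, 12] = (1 14 11 13)(5 9 18 12 7)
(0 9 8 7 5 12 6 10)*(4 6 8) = [9, 1, 2, 3, 6, 12, 10, 5, 7, 4, 0, 11, 8] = (0 9 4 6 10)(5 12 8 7)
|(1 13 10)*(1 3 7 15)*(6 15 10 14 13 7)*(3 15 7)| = 6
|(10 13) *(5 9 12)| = |(5 9 12)(10 13)| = 6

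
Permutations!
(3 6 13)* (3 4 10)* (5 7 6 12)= [0, 1, 2, 12, 10, 7, 13, 6, 8, 9, 3, 11, 5, 4]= (3 12 5 7 6 13 4 10)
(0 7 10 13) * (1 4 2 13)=[7, 4, 13, 3, 2, 5, 6, 10, 8, 9, 1, 11, 12, 0]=(0 7 10 1 4 2 13)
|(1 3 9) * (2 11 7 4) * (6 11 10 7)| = |(1 3 9)(2 10 7 4)(6 11)| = 12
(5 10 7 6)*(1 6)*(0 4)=[4, 6, 2, 3, 0, 10, 5, 1, 8, 9, 7]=(0 4)(1 6 5 10 7)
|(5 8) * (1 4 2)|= |(1 4 2)(5 8)|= 6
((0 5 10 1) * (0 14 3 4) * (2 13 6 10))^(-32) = (0 3 1 6 2)(4 14 10 13 5) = ((0 5 2 13 6 10 1 14 3 4))^(-32)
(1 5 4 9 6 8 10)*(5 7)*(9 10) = (1 7 5 4 10)(6 8 9) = [0, 7, 2, 3, 10, 4, 8, 5, 9, 6, 1]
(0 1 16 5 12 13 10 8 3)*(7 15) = [1, 16, 2, 0, 4, 12, 6, 15, 3, 9, 8, 11, 13, 10, 14, 7, 5] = (0 1 16 5 12 13 10 8 3)(7 15)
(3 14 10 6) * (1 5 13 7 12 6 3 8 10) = (1 5 13 7 12 6 8 10 3 14) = [0, 5, 2, 14, 4, 13, 8, 12, 10, 9, 3, 11, 6, 7, 1]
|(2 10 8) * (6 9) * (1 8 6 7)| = 7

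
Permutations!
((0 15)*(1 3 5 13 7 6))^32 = (15)(1 5 7)(3 13 6)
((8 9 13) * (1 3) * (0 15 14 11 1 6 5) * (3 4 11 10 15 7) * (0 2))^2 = ((0 7 3 6 5 2)(1 4 11)(8 9 13)(10 15 14))^2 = (0 3 5)(1 11 4)(2 7 6)(8 13 9)(10 14 15)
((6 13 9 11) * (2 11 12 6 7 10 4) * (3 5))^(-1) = ((2 11 7 10 4)(3 5)(6 13 9 12))^(-1) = (2 4 10 7 11)(3 5)(6 12 9 13)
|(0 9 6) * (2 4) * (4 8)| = 3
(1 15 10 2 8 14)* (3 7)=(1 15 10 2 8 14)(3 7)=[0, 15, 8, 7, 4, 5, 6, 3, 14, 9, 2, 11, 12, 13, 1, 10]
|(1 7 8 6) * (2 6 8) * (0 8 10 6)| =7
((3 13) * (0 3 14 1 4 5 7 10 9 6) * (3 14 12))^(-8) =(0 14 1 4 5 7 10 9 6)(3 13 12) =((0 14 1 4 5 7 10 9 6)(3 13 12))^(-8)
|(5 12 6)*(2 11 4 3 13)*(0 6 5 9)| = |(0 6 9)(2 11 4 3 13)(5 12)| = 30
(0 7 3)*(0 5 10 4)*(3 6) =(0 7 6 3 5 10 4) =[7, 1, 2, 5, 0, 10, 3, 6, 8, 9, 4]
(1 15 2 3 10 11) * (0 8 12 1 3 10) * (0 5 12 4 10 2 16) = (0 8 4 10 11 3 5 12 1 15 16) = [8, 15, 2, 5, 10, 12, 6, 7, 4, 9, 11, 3, 1, 13, 14, 16, 0]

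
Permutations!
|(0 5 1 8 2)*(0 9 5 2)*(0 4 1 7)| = 15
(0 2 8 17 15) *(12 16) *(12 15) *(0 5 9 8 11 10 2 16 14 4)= (0 16 15 5 9 8 17 12 14 4)(2 11 10)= [16, 1, 11, 3, 0, 9, 6, 7, 17, 8, 2, 10, 14, 13, 4, 5, 15, 12]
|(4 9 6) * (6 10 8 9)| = 6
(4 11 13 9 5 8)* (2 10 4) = (2 10 4 11 13 9 5 8) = [0, 1, 10, 3, 11, 8, 6, 7, 2, 5, 4, 13, 12, 9]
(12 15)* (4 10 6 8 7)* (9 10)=(4 9 10 6 8 7)(12 15)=[0, 1, 2, 3, 9, 5, 8, 4, 7, 10, 6, 11, 15, 13, 14, 12]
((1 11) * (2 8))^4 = (11)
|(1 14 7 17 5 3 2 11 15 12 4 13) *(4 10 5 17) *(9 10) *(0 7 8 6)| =8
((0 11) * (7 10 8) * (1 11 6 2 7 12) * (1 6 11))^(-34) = (2 10 12)(6 7 8)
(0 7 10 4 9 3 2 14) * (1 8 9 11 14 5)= (0 7 10 4 11 14)(1 8 9 3 2 5)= [7, 8, 5, 2, 11, 1, 6, 10, 9, 3, 4, 14, 12, 13, 0]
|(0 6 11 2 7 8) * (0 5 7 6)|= 3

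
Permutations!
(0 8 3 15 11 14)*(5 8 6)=(0 6 5 8 3 15 11 14)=[6, 1, 2, 15, 4, 8, 5, 7, 3, 9, 10, 14, 12, 13, 0, 11]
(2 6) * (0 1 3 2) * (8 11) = [1, 3, 6, 2, 4, 5, 0, 7, 11, 9, 10, 8] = (0 1 3 2 6)(8 11)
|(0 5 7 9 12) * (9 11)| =6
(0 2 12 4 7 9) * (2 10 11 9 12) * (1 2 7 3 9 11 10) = [1, 2, 7, 9, 3, 5, 6, 12, 8, 0, 10, 11, 4] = (0 1 2 7 12 4 3 9)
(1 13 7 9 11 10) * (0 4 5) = (0 4 5)(1 13 7 9 11 10) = [4, 13, 2, 3, 5, 0, 6, 9, 8, 11, 1, 10, 12, 7]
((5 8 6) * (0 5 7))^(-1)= (0 7 6 8 5)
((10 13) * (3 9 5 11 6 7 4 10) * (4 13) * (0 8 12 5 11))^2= ((0 8 12 5)(3 9 11 6 7 13)(4 10))^2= (0 12)(3 11 7)(5 8)(6 13 9)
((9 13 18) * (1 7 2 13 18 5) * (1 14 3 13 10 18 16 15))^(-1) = ((1 7 2 10 18 9 16 15)(3 13 5 14))^(-1) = (1 15 16 9 18 10 2 7)(3 14 5 13)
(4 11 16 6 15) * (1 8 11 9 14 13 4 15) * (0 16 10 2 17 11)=(0 16 6 1 8)(2 17 11 10)(4 9 14 13)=[16, 8, 17, 3, 9, 5, 1, 7, 0, 14, 2, 10, 12, 4, 13, 15, 6, 11]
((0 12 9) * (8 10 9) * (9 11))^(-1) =((0 12 8 10 11 9))^(-1) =(0 9 11 10 8 12)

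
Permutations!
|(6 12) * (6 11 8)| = |(6 12 11 8)| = 4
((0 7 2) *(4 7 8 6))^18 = (8)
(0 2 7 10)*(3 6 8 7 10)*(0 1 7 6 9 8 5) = (0 2 10 1 7 3 9 8 6 5) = [2, 7, 10, 9, 4, 0, 5, 3, 6, 8, 1]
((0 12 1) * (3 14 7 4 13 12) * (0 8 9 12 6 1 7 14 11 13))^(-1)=(14)(0 4 7 12 9 8 1 6 13 11 3)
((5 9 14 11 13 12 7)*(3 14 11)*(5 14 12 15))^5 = (15)(3 12 7 14)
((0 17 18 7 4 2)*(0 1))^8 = ((0 17 18 7 4 2 1))^8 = (0 17 18 7 4 2 1)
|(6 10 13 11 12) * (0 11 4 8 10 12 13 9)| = |(0 11 13 4 8 10 9)(6 12)| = 14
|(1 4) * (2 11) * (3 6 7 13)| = 4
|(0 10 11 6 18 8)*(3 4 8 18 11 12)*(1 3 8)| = 12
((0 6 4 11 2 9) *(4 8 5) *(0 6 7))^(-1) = ((0 7)(2 9 6 8 5 4 11))^(-1) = (0 7)(2 11 4 5 8 6 9)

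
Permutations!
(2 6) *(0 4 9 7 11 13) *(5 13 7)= (0 4 9 5 13)(2 6)(7 11)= [4, 1, 6, 3, 9, 13, 2, 11, 8, 5, 10, 7, 12, 0]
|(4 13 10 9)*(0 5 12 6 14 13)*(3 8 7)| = 9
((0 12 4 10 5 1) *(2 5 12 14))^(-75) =(14)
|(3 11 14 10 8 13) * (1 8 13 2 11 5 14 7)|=5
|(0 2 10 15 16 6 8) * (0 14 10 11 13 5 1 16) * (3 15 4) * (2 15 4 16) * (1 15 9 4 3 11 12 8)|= |(0 9 4 11 13 5 15)(1 2 12 8 14 10 16 6)|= 56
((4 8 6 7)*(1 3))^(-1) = (1 3)(4 7 6 8) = ((1 3)(4 8 6 7))^(-1)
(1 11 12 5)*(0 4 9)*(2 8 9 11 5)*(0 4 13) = (0 13)(1 5)(2 8 9 4 11 12) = [13, 5, 8, 3, 11, 1, 6, 7, 9, 4, 10, 12, 2, 0]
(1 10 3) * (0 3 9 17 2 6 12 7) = (0 3 1 10 9 17 2 6 12 7) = [3, 10, 6, 1, 4, 5, 12, 0, 8, 17, 9, 11, 7, 13, 14, 15, 16, 2]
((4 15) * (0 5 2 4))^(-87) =(0 4 5 15 2)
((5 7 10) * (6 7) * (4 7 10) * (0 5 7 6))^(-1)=((0 5)(4 6 10 7))^(-1)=(0 5)(4 7 10 6)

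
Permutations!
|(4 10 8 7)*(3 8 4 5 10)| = 6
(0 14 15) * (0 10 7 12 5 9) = [14, 1, 2, 3, 4, 9, 6, 12, 8, 0, 7, 11, 5, 13, 15, 10] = (0 14 15 10 7 12 5 9)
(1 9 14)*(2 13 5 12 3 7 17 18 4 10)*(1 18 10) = (1 9 14 18 4)(2 13 5 12 3 7 17 10) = [0, 9, 13, 7, 1, 12, 6, 17, 8, 14, 2, 11, 3, 5, 18, 15, 16, 10, 4]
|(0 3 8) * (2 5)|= 6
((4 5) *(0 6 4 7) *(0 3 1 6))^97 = ((1 6 4 5 7 3))^97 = (1 6 4 5 7 3)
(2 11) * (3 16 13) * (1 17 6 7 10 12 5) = (1 17 6 7 10 12 5)(2 11)(3 16 13) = [0, 17, 11, 16, 4, 1, 7, 10, 8, 9, 12, 2, 5, 3, 14, 15, 13, 6]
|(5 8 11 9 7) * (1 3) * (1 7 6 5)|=15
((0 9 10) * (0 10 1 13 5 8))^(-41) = (0 9 1 13 5 8)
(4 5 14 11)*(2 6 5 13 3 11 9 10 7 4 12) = (2 6 5 14 9 10 7 4 13 3 11 12) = [0, 1, 6, 11, 13, 14, 5, 4, 8, 10, 7, 12, 2, 3, 9]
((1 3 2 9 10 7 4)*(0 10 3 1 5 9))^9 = ((0 10 7 4 5 9 3 2))^9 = (0 10 7 4 5 9 3 2)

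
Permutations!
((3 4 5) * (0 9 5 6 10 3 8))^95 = ((0 9 5 8)(3 4 6 10))^95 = (0 8 5 9)(3 10 6 4)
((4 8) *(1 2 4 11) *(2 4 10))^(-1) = (1 11 8 4)(2 10)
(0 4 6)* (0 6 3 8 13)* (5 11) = (0 4 3 8 13)(5 11) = [4, 1, 2, 8, 3, 11, 6, 7, 13, 9, 10, 5, 12, 0]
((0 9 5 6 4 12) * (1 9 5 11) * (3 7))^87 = (0 6 12 5 4)(3 7)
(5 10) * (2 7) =(2 7)(5 10) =[0, 1, 7, 3, 4, 10, 6, 2, 8, 9, 5]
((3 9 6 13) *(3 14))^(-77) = (3 13 9 14 6)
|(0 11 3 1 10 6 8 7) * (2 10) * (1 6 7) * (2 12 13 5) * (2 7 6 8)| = 9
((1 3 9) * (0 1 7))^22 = ((0 1 3 9 7))^22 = (0 3 7 1 9)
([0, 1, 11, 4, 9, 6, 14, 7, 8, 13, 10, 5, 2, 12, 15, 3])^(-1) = (2 12 13 9 4 3 15 14 6 5 11)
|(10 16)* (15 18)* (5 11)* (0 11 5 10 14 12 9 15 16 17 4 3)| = |(0 11 10 17 4 3)(9 15 18 16 14 12)| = 6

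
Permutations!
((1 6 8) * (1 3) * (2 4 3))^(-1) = (1 3 4 2 8 6)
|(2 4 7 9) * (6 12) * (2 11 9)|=6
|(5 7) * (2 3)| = 2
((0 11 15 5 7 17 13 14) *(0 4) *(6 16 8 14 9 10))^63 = ((0 11 15 5 7 17 13 9 10 6 16 8 14 4))^63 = (0 9)(4 13)(5 16)(6 15)(7 8)(10 11)(14 17)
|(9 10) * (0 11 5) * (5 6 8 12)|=|(0 11 6 8 12 5)(9 10)|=6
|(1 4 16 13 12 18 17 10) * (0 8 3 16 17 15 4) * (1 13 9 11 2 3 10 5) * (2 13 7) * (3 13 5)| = |(0 8 10 7 2 13 12 18 15 4 17 3 16 9 11 5 1)| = 17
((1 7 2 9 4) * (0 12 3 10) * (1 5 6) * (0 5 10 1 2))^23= ((0 12 3 1 7)(2 9 4 10 5 6))^23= (0 1 12 7 3)(2 6 5 10 4 9)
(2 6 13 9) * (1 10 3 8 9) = (1 10 3 8 9 2 6 13) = [0, 10, 6, 8, 4, 5, 13, 7, 9, 2, 3, 11, 12, 1]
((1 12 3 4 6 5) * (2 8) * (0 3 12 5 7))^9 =((12)(0 3 4 6 7)(1 5)(2 8))^9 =(12)(0 7 6 4 3)(1 5)(2 8)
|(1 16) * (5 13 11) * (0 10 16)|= 12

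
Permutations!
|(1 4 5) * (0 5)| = 4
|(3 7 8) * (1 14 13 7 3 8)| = 4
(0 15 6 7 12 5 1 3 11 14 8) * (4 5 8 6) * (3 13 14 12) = [15, 13, 2, 11, 5, 1, 7, 3, 0, 9, 10, 12, 8, 14, 6, 4] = (0 15 4 5 1 13 14 6 7 3 11 12 8)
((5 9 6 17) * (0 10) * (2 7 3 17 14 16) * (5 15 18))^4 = (2 15 6 7 18 14 3 5 16 17 9)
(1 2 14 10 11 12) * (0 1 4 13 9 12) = (0 1 2 14 10 11)(4 13 9 12) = [1, 2, 14, 3, 13, 5, 6, 7, 8, 12, 11, 0, 4, 9, 10]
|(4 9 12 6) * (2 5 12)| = |(2 5 12 6 4 9)| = 6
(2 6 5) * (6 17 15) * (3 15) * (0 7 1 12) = [7, 12, 17, 15, 4, 2, 5, 1, 8, 9, 10, 11, 0, 13, 14, 6, 16, 3] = (0 7 1 12)(2 17 3 15 6 5)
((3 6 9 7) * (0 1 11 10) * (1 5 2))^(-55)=(0 10 11 1 2 5)(3 6 9 7)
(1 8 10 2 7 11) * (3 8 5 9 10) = [0, 5, 7, 8, 4, 9, 6, 11, 3, 10, 2, 1] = (1 5 9 10 2 7 11)(3 8)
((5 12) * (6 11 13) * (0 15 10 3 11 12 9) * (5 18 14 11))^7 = ((0 15 10 3 5 9)(6 12 18 14 11 13))^7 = (0 15 10 3 5 9)(6 12 18 14 11 13)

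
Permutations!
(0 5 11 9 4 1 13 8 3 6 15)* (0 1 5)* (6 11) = [0, 13, 2, 11, 5, 6, 15, 7, 3, 4, 10, 9, 12, 8, 14, 1] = (1 13 8 3 11 9 4 5 6 15)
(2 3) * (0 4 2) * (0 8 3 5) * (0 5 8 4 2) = (0 2 8 3 4) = [2, 1, 8, 4, 0, 5, 6, 7, 3]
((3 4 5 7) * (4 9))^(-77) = (3 5 9 7 4) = ((3 9 4 5 7))^(-77)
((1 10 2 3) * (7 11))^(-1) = (1 3 2 10)(7 11)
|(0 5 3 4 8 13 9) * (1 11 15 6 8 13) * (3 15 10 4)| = |(0 5 15 6 8 1 11 10 4 13 9)| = 11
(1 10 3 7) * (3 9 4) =(1 10 9 4 3 7) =[0, 10, 2, 7, 3, 5, 6, 1, 8, 4, 9]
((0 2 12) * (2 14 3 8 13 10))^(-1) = ((0 14 3 8 13 10 2 12))^(-1) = (0 12 2 10 13 8 3 14)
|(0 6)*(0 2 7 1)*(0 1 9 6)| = 4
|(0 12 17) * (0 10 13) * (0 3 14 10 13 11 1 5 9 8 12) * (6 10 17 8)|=12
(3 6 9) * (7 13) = (3 6 9)(7 13) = [0, 1, 2, 6, 4, 5, 9, 13, 8, 3, 10, 11, 12, 7]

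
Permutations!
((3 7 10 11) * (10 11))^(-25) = (3 11 7)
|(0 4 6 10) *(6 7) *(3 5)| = 10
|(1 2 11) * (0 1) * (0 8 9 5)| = |(0 1 2 11 8 9 5)| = 7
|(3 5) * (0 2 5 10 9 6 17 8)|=9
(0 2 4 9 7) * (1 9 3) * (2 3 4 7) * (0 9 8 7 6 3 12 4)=(0 12 4)(1 8 7 9 2 6 3)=[12, 8, 6, 1, 0, 5, 3, 9, 7, 2, 10, 11, 4]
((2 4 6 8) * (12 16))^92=(16)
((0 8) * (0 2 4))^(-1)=((0 8 2 4))^(-1)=(0 4 2 8)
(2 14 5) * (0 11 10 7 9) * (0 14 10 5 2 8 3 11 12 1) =(0 12 1)(2 10 7 9 14)(3 11 5 8) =[12, 0, 10, 11, 4, 8, 6, 9, 3, 14, 7, 5, 1, 13, 2]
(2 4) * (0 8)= (0 8)(2 4)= [8, 1, 4, 3, 2, 5, 6, 7, 0]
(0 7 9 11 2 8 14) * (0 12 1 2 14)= (0 7 9 11 14 12 1 2 8)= [7, 2, 8, 3, 4, 5, 6, 9, 0, 11, 10, 14, 1, 13, 12]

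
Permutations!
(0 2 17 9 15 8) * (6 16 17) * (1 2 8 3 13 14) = (0 8)(1 2 6 16 17 9 15 3 13 14) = [8, 2, 6, 13, 4, 5, 16, 7, 0, 15, 10, 11, 12, 14, 1, 3, 17, 9]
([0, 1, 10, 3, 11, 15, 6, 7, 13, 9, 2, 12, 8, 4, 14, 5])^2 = [0, 1, 2, 3, 12, 5, 6, 7, 4, 9, 10, 8, 13, 11, 14, 15]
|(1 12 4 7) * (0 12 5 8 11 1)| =|(0 12 4 7)(1 5 8 11)| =4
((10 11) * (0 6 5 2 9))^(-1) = (0 9 2 5 6)(10 11)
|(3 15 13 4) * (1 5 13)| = |(1 5 13 4 3 15)| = 6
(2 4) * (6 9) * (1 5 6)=(1 5 6 9)(2 4)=[0, 5, 4, 3, 2, 6, 9, 7, 8, 1]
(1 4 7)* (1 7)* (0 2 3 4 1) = (7)(0 2 3 4) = [2, 1, 3, 4, 0, 5, 6, 7]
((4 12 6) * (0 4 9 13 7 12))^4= ((0 4)(6 9 13 7 12))^4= (6 12 7 13 9)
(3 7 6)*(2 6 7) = (7)(2 6 3) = [0, 1, 6, 2, 4, 5, 3, 7]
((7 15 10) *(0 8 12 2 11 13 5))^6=(15)(0 5 13 11 2 12 8)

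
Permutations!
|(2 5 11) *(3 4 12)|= |(2 5 11)(3 4 12)|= 3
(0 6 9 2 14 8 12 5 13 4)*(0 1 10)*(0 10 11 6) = (1 11 6 9 2 14 8 12 5 13 4) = [0, 11, 14, 3, 1, 13, 9, 7, 12, 2, 10, 6, 5, 4, 8]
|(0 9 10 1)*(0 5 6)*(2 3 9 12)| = 9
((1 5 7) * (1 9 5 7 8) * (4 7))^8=(1 7 5)(4 9 8)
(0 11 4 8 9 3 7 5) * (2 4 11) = (11)(0 2 4 8 9 3 7 5) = [2, 1, 4, 7, 8, 0, 6, 5, 9, 3, 10, 11]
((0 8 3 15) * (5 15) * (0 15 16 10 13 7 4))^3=((0 8 3 5 16 10 13 7 4))^3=(0 5 13)(3 10 4)(7 8 16)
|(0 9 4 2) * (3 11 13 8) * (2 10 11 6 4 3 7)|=11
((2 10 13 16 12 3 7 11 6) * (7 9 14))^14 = (2 16 9 11 10 12 14 6 13 3 7) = ((2 10 13 16 12 3 9 14 7 11 6))^14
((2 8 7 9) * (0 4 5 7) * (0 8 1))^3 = (0 7 1 5 2 4 9)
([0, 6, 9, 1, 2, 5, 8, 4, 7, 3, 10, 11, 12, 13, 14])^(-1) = [0, 3, 4, 9, 7, 5, 1, 8, 6, 2, 10, 11, 12, 13, 14]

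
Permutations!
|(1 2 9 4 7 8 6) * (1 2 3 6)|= 8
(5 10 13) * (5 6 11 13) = (5 10)(6 11 13) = [0, 1, 2, 3, 4, 10, 11, 7, 8, 9, 5, 13, 12, 6]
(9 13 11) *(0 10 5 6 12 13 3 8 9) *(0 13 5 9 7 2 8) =(0 10 9 3)(2 8 7)(5 6 12)(11 13) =[10, 1, 8, 0, 4, 6, 12, 2, 7, 3, 9, 13, 5, 11]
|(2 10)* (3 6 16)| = |(2 10)(3 6 16)| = 6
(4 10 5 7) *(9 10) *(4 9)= (5 7 9 10)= [0, 1, 2, 3, 4, 7, 6, 9, 8, 10, 5]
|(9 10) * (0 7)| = 2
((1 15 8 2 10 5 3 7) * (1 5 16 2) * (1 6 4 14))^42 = (16)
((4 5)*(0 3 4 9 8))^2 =(0 4 9)(3 5 8) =((0 3 4 5 9 8))^2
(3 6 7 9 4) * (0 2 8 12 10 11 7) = [2, 1, 8, 6, 3, 5, 0, 9, 12, 4, 11, 7, 10] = (0 2 8 12 10 11 7 9 4 3 6)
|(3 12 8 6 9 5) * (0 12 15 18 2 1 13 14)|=13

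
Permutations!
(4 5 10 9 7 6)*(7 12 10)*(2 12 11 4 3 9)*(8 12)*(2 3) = (2 8 12 10 3 9 11 4 5 7 6) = [0, 1, 8, 9, 5, 7, 2, 6, 12, 11, 3, 4, 10]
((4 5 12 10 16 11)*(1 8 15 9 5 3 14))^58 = (1 3 11 10 5 15)(4 16 12 9 8 14)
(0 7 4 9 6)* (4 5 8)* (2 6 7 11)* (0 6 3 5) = [11, 1, 3, 5, 9, 8, 6, 0, 4, 7, 10, 2] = (0 11 2 3 5 8 4 9 7)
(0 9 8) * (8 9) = (9)(0 8) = [8, 1, 2, 3, 4, 5, 6, 7, 0, 9]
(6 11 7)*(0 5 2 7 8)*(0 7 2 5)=(6 11 8 7)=[0, 1, 2, 3, 4, 5, 11, 6, 7, 9, 10, 8]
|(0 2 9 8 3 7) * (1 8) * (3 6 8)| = 6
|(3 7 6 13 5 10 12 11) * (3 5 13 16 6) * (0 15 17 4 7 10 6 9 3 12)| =|(0 15 17 4 7 12 11 5 6 16 9 3 10)| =13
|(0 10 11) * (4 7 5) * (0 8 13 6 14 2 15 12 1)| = 33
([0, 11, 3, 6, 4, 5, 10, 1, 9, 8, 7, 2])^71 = (1 11 2 3 6 10 7)(8 9)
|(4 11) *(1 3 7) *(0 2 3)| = |(0 2 3 7 1)(4 11)| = 10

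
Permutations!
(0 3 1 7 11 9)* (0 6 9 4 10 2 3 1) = [1, 7, 3, 0, 10, 5, 9, 11, 8, 6, 2, 4] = (0 1 7 11 4 10 2 3)(6 9)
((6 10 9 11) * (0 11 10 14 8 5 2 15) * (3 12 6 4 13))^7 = ((0 11 4 13 3 12 6 14 8 5 2 15)(9 10))^7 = (0 14 4 5 3 15 6 11 8 13 2 12)(9 10)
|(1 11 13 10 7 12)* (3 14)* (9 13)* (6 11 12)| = 6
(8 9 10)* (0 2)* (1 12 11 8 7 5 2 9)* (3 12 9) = (0 3 12 11 8 1 9 10 7 5 2) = [3, 9, 0, 12, 4, 2, 6, 5, 1, 10, 7, 8, 11]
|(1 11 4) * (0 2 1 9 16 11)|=|(0 2 1)(4 9 16 11)|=12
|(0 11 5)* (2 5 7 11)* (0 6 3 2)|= 4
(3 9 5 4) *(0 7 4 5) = [7, 1, 2, 9, 3, 5, 6, 4, 8, 0] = (0 7 4 3 9)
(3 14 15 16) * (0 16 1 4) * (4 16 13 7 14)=(0 13 7 14 15 1 16 3 4)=[13, 16, 2, 4, 0, 5, 6, 14, 8, 9, 10, 11, 12, 7, 15, 1, 3]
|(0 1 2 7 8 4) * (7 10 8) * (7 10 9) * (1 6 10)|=|(0 6 10 8 4)(1 2 9 7)|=20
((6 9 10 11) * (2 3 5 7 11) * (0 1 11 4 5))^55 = (0 3 2 10 9 6 11 1)(4 5 7)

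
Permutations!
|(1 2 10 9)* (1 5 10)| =6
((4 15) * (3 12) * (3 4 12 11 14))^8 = (3 14 11)(4 12 15)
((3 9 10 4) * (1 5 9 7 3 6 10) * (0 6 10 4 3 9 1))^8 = ((0 6 4 10 3 7 9)(1 5))^8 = (0 6 4 10 3 7 9)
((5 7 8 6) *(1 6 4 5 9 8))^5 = ((1 6 9 8 4 5 7))^5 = (1 5 8 6 7 4 9)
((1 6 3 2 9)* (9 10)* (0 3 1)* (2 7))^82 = (0 10 7)(2 3 9) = ((0 3 7 2 10 9)(1 6))^82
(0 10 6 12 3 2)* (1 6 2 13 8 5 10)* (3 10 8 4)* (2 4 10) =(0 1 6 12 2)(3 13 10 4)(5 8) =[1, 6, 0, 13, 3, 8, 12, 7, 5, 9, 4, 11, 2, 10]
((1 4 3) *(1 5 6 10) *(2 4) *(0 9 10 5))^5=(0 4 1 9 3 2 10)(5 6)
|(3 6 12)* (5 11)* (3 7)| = 4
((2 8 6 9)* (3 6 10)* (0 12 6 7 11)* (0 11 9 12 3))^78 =((0 3 7 9 2 8 10)(6 12))^78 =(12)(0 3 7 9 2 8 10)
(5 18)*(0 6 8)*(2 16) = (0 6 8)(2 16)(5 18) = [6, 1, 16, 3, 4, 18, 8, 7, 0, 9, 10, 11, 12, 13, 14, 15, 2, 17, 5]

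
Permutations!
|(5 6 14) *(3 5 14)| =3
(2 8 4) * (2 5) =(2 8 4 5) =[0, 1, 8, 3, 5, 2, 6, 7, 4]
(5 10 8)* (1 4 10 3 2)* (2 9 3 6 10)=[0, 4, 1, 9, 2, 6, 10, 7, 5, 3, 8]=(1 4 2)(3 9)(5 6 10 8)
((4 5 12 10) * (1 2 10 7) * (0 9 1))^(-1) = (0 7 12 5 4 10 2 1 9) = ((0 9 1 2 10 4 5 12 7))^(-1)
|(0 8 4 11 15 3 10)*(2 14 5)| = |(0 8 4 11 15 3 10)(2 14 5)| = 21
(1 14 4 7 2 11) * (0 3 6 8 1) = (0 3 6 8 1 14 4 7 2 11) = [3, 14, 11, 6, 7, 5, 8, 2, 1, 9, 10, 0, 12, 13, 4]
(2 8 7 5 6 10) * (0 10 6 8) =(0 10 2)(5 8 7) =[10, 1, 0, 3, 4, 8, 6, 5, 7, 9, 2]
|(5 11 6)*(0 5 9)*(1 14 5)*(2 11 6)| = 6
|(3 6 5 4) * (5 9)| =5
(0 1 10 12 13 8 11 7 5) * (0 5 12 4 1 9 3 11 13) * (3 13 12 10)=(0 9 13 8 12)(1 3 11 7 10 4)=[9, 3, 2, 11, 1, 5, 6, 10, 12, 13, 4, 7, 0, 8]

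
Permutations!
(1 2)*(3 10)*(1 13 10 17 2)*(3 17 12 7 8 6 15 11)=[0, 1, 13, 12, 4, 5, 15, 8, 6, 9, 17, 3, 7, 10, 14, 11, 16, 2]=(2 13 10 17)(3 12 7 8 6 15 11)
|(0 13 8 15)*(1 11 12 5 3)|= |(0 13 8 15)(1 11 12 5 3)|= 20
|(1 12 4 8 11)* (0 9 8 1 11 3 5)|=15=|(0 9 8 3 5)(1 12 4)|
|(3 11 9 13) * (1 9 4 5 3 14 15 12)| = 12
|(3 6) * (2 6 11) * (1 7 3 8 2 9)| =|(1 7 3 11 9)(2 6 8)| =15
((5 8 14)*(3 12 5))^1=(3 12 5 8 14)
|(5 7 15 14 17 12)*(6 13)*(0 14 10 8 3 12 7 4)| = 22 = |(0 14 17 7 15 10 8 3 12 5 4)(6 13)|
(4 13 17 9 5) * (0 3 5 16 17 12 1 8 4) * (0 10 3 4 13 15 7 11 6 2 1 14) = [4, 8, 1, 5, 15, 10, 2, 11, 13, 16, 3, 6, 14, 12, 0, 7, 17, 9] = (0 4 15 7 11 6 2 1 8 13 12 14)(3 5 10)(9 16 17)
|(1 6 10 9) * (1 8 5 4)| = 7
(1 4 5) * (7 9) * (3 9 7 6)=(1 4 5)(3 9 6)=[0, 4, 2, 9, 5, 1, 3, 7, 8, 6]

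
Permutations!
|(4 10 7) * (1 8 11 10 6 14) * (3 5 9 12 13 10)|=13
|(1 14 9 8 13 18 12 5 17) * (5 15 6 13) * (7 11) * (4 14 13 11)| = |(1 13 18 12 15 6 11 7 4 14 9 8 5 17)| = 14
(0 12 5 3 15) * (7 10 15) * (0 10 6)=(0 12 5 3 7 6)(10 15)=[12, 1, 2, 7, 4, 3, 0, 6, 8, 9, 15, 11, 5, 13, 14, 10]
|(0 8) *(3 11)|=2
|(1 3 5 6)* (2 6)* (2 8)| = 6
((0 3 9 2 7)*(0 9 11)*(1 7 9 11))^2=((0 3 1 7 11)(2 9))^2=(0 1 11 3 7)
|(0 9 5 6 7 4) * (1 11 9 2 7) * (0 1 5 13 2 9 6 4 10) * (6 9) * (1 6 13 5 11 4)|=|(0 13 2 7 10)(1 4 6 11 9 5)|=30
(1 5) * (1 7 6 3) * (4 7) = [0, 5, 2, 1, 7, 4, 3, 6] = (1 5 4 7 6 3)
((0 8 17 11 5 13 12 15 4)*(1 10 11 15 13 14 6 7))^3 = (0 15 8 4 17)(1 5 7 11 6 10 14)(12 13)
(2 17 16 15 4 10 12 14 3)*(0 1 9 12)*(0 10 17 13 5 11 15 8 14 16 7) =(0 1 9 12 16 8 14 3 2 13 5 11 15 4 17 7) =[1, 9, 13, 2, 17, 11, 6, 0, 14, 12, 10, 15, 16, 5, 3, 4, 8, 7]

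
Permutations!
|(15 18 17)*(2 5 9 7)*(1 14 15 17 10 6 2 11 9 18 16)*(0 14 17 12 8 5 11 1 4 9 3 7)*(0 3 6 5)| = |(0 14 15 16 4 9 3 7 1 17 12 8)(2 11 6)(5 18 10)| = 12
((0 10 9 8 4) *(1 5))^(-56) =((0 10 9 8 4)(1 5))^(-56) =(0 4 8 9 10)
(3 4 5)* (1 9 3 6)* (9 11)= (1 11 9 3 4 5 6)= [0, 11, 2, 4, 5, 6, 1, 7, 8, 3, 10, 9]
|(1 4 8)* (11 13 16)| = |(1 4 8)(11 13 16)| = 3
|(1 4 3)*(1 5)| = |(1 4 3 5)| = 4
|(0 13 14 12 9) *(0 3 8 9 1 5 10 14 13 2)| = 30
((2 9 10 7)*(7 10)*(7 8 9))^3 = ((10)(2 7)(8 9))^3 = (10)(2 7)(8 9)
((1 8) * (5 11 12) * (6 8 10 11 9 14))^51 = (1 14 12)(5 10 6)(8 9 11)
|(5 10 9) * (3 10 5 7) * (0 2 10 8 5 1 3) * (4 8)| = 5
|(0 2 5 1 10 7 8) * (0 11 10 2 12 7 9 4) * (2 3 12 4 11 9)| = 10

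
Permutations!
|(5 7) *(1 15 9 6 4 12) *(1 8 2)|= 8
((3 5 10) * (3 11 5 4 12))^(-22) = ((3 4 12)(5 10 11))^(-22) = (3 12 4)(5 11 10)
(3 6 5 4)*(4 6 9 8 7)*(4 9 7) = (3 7 9 8 4)(5 6) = [0, 1, 2, 7, 3, 6, 5, 9, 4, 8]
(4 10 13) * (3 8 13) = (3 8 13 4 10) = [0, 1, 2, 8, 10, 5, 6, 7, 13, 9, 3, 11, 12, 4]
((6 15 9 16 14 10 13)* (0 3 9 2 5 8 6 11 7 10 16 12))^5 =(0 3 9 12)(7 10 13 11)(14 16)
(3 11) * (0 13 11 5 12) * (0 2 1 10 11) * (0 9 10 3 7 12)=(0 13 9 10 11 7 12 2 1 3 5)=[13, 3, 1, 5, 4, 0, 6, 12, 8, 10, 11, 7, 2, 9]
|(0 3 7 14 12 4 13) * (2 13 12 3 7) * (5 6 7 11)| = |(0 11 5 6 7 14 3 2 13)(4 12)| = 18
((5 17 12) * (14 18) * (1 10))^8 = (18)(5 12 17)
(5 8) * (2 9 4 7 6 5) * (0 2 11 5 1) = (0 2 9 4 7 6 1)(5 8 11) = [2, 0, 9, 3, 7, 8, 1, 6, 11, 4, 10, 5]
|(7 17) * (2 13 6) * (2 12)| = |(2 13 6 12)(7 17)| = 4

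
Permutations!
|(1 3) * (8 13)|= |(1 3)(8 13)|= 2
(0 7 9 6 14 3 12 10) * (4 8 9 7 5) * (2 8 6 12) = (0 5 4 6 14 3 2 8 9 12 10) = [5, 1, 8, 2, 6, 4, 14, 7, 9, 12, 0, 11, 10, 13, 3]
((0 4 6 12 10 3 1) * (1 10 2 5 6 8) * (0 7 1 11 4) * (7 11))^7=((1 11 4 8 7)(2 5 6 12)(3 10))^7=(1 4 7 11 8)(2 12 6 5)(3 10)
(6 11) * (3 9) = (3 9)(6 11) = [0, 1, 2, 9, 4, 5, 11, 7, 8, 3, 10, 6]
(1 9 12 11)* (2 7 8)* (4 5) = (1 9 12 11)(2 7 8)(4 5) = [0, 9, 7, 3, 5, 4, 6, 8, 2, 12, 10, 1, 11]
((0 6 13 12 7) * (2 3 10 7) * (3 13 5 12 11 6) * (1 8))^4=((0 3 10 7)(1 8)(2 13 11 6 5 12))^4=(2 5 11)(6 13 12)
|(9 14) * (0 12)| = 2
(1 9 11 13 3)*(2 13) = [0, 9, 13, 1, 4, 5, 6, 7, 8, 11, 10, 2, 12, 3] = (1 9 11 2 13 3)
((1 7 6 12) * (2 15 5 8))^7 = (1 12 6 7)(2 8 5 15)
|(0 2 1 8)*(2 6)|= 5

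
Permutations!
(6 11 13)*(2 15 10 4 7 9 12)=(2 15 10 4 7 9 12)(6 11 13)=[0, 1, 15, 3, 7, 5, 11, 9, 8, 12, 4, 13, 2, 6, 14, 10]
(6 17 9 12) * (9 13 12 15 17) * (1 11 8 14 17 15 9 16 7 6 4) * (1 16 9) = (1 11 8 14 17 13 12 4 16 7 6 9) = [0, 11, 2, 3, 16, 5, 9, 6, 14, 1, 10, 8, 4, 12, 17, 15, 7, 13]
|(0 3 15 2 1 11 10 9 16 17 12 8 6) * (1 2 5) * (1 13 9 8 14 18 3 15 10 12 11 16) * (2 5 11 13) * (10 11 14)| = 10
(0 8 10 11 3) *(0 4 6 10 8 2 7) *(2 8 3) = (0 8 3 4 6 10 11 2 7) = [8, 1, 7, 4, 6, 5, 10, 0, 3, 9, 11, 2]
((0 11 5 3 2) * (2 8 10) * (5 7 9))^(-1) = (0 2 10 8 3 5 9 7 11)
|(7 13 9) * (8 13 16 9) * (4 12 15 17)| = |(4 12 15 17)(7 16 9)(8 13)| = 12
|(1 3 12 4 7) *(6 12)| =6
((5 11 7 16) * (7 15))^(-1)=((5 11 15 7 16))^(-1)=(5 16 7 15 11)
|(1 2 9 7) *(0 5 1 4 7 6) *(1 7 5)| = |(0 1 2 9 6)(4 5 7)| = 15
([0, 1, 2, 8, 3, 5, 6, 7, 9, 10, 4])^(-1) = [0, 1, 2, 4, 10, 5, 6, 7, 3, 8, 9]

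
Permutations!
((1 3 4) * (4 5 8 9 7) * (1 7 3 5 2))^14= (1 8 3)(2 5 9)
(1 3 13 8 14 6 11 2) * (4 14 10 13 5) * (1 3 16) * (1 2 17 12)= (1 16 2 3 5 4 14 6 11 17 12)(8 10 13)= [0, 16, 3, 5, 14, 4, 11, 7, 10, 9, 13, 17, 1, 8, 6, 15, 2, 12]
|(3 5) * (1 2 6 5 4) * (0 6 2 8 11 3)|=15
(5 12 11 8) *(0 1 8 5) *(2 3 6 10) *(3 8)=[1, 3, 8, 6, 4, 12, 10, 7, 0, 9, 2, 5, 11]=(0 1 3 6 10 2 8)(5 12 11)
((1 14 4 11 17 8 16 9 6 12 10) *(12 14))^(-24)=((1 12 10)(4 11 17 8 16 9 6 14))^(-24)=(17)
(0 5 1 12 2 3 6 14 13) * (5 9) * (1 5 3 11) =(0 9 3 6 14 13)(1 12 2 11) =[9, 12, 11, 6, 4, 5, 14, 7, 8, 3, 10, 1, 2, 0, 13]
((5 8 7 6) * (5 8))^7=(6 8 7)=((6 8 7))^7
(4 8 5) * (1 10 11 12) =[0, 10, 2, 3, 8, 4, 6, 7, 5, 9, 11, 12, 1] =(1 10 11 12)(4 8 5)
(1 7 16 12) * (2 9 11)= (1 7 16 12)(2 9 11)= [0, 7, 9, 3, 4, 5, 6, 16, 8, 11, 10, 2, 1, 13, 14, 15, 12]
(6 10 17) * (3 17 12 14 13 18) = (3 17 6 10 12 14 13 18) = [0, 1, 2, 17, 4, 5, 10, 7, 8, 9, 12, 11, 14, 18, 13, 15, 16, 6, 3]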